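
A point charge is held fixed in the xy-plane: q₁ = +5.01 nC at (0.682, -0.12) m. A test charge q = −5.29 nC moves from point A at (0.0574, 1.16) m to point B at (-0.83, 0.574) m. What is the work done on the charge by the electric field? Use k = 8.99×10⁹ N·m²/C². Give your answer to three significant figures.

-2.41×10⁻⁸ J

The work done by the electric force is W_field = −ΔU = −q(V_B − V_A) = q(V_A − V_B).
At A: distance to the source charge is 1.42 m; V_A = kq₁/r = 31.6 V.
At B: distance to the source charge is 1.66 m; V_B = kq₁/r = 27.1 V.
ΔV = V_B − V_A = -4.55 V.
W_field = −qΔV = −(-5.29×10⁻⁹ C)(-4.55 V) = -2.41×10⁻⁸ J.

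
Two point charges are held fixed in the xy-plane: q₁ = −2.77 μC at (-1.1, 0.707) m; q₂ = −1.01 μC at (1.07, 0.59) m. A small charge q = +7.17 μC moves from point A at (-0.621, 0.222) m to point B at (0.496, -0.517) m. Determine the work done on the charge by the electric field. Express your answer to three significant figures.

-0.159 J

The work done by the electric force is W_field = −ΔU = −q(V_B − V_A) = q(V_A − V_B).
At A: distances to the source charges are 0.682 m, 1.73 m; V_A = Σ kqᵢ/rᵢ = -4.18×10⁴ V.
At B: distances to the source charges are 2.01 m, 1.25 m; V_B = Σ kqᵢ/rᵢ = -1.97×10⁴ V.
ΔV = V_B − V_A = 2.21×10⁴ V.
W_field = −qΔV = −(7.17×10⁻⁶ C)(2.21×10⁴ V) = -0.159 J.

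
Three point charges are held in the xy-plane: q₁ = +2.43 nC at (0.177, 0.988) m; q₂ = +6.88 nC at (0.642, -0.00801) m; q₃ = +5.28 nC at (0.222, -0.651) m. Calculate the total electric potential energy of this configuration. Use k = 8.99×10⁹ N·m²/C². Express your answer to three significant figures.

6.32×10⁻⁷ J

The assembly work is the sum of pairwise potential energies, U = Σ_{i<j} kqᵢqⱼ/rᵢⱼ.
Pair separations: r₁₂ = 1.10 m, r₁₃ = 1.64 m, r₂₃ = 0.768 m.
U = (1.37×10⁻⁷) + (7.03×10⁻⁸) + (4.25×10⁻⁷) = 6.32×10⁻⁷ J.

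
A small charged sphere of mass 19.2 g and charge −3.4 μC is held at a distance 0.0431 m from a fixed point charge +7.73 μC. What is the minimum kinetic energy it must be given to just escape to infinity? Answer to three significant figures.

To just escape, total mechanical energy must reach zero at infinity: ½mv²_min + U = 0, so ½mv²_min = −U = |kQq|/r.
|U| = |kQq|/r = (8.99×10⁹ N·m²/C²)(7.73×10⁻⁶)(3.40×10⁻⁶)/(0.0431) = 5.48 J.

5.48 J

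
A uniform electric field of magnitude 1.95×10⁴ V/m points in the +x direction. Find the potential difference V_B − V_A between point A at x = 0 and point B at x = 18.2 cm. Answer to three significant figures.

-3550 V

In a uniform field, potential decreases in the direction of E: V_B − V_A = −E·Δx.
V_B − V_A = −(1.95×10⁴ V/m)(0.182 m) = -3550 V.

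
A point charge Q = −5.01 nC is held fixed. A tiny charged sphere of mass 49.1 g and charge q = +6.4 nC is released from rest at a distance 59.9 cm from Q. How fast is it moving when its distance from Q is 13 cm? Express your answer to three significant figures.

8.41×10⁻³ m/s

Only the electrostatic force acts, so mechanical energy is conserved: ½mv² = U₁ − U₂ = kQq(1/r₁ − 1/r₂).
U₁ − U₂ = (8.99×10⁹ N·m²/C²)(-5.01×10⁻⁹ C)(6.40×10⁻⁹ C)(1/0.599 − 1/0.130) = 1.74×10⁻⁶ J.
v = √(2·1.74×10⁻⁶/0.0491) = 8.41×10⁻³ m/s.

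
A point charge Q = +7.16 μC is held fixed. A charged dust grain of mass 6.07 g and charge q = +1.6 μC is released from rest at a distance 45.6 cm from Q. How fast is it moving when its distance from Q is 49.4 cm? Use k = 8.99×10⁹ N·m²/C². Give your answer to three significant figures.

2.39 m/s

Only the electrostatic force acts, so mechanical energy is conserved: ½mv² = U₁ − U₂ = kQq(1/r₁ − 1/r₂).
U₁ − U₂ = (8.99×10⁹ N·m²/C²)(7.16×10⁻⁶ C)(1.60×10⁻⁶ C)(1/0.456 − 1/0.494) = 0.0174 J.
v = √(2·0.0174/6.07×10⁻³) = 2.39 m/s.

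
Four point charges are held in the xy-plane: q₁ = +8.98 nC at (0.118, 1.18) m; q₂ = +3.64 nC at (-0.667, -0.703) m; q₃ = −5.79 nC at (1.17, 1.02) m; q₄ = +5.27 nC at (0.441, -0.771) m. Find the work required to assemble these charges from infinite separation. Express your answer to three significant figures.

-1.42×10⁻⁷ J

The assembly work is the sum of pairwise potential energies, U = Σ_{i<j} kqᵢqⱼ/rᵢⱼ.
Pair separations: r₁₂ = 2.04 m, r₁₃ = 1.06 m, r₁₄ = 1.98 m, r₂₃ = 2.52 m, r₂₄ = 1.11 m, r₃₄ = 1.93 m.
Summing all 6 pair terms gives U = -1.42×10⁻⁷ J.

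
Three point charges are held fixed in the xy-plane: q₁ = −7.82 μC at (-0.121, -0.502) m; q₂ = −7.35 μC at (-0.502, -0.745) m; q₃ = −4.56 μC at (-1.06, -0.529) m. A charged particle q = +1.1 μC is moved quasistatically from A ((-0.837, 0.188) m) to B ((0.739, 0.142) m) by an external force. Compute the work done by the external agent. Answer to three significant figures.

0.0680 J

For quasistatic motion the external work equals the change in potential energy: W_ext = qΔV = q(V_B − V_A).
At A: distances to the source charges are 0.994 m, 0.991 m, 0.751 m; V_A = Σ kqᵢ/rᵢ = -1.92×10⁵ V.
At B: distances to the source charges are 1.07 m, 1.53 m, 1.92 m; V_B = Σ kqᵢ/rᵢ = -1.30×10⁵ V.
ΔV = V_B − V_A = 6.18×10⁴ V.
W_ext = qΔV = (1.10×10⁻⁶ C)(6.18×10⁴ V) = 0.0680 J.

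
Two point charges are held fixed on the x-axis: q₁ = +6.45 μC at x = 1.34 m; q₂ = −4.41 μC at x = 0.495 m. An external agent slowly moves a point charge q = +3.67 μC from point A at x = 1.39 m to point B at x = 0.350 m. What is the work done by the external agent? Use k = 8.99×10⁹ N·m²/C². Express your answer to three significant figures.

For quasistatic motion the external work equals the change in potential energy: W_ext = qΔV = q(V_B − V_A).
At A: distances to the source charges are 0.0500 m, 0.895 m; V_A = Σ kqᵢ/rᵢ = 1.12×10⁶ V.
At B: distances to the source charges are 0.990 m, 0.145 m; V_B = Σ kqᵢ/rᵢ = -2.15×10⁵ V.
ΔV = V_B − V_A = -1.33×10⁶ V.
W_ext = qΔV = (3.67×10⁻⁶ C)(-1.33×10⁶ V) = -4.88 J.

-4.88 J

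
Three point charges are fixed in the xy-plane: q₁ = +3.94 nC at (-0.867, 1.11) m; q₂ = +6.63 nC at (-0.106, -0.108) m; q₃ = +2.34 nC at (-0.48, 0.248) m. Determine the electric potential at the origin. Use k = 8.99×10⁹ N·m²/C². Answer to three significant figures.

The total potential is the scalar sum of each charge's contribution, V = Σ kqᵢ/rᵢ.
Distances from the field point to each charge: r₁ = 1.41 m, r₂ = 0.151 m, r₃ = 0.540 m.
V = k[(3.94×10⁻⁹)/(1.41) + (6.63×10⁻⁹)/(0.151) + (2.34×10⁻⁹)/(0.540)] = 458 V.

458 V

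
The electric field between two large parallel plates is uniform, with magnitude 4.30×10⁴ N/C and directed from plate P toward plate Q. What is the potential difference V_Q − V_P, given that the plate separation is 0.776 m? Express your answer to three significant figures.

In a uniform field, potential decreases in the direction of E: ΔV = −E·d for a displacement d parallel to E.
Going from P to Q is a displacement of 0.776 m along the field, so V_Q − V_P = −Ed = -3.34×10⁴ V.

-3.34×10⁴ V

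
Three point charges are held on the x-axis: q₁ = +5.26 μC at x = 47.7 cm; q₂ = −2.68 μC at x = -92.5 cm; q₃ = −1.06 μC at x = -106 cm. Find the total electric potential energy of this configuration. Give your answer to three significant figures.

The work to assemble the configuration equals its total potential energy, U = Σ kqᵢqⱼ/rᵢⱼ over all pairs.
Pair separations: r₁₂ = 1.40 m, r₁₃ = 1.54 m, r₂₃ = 0.135 m.
U = (-0.0904) + (-0.0326) + (0.189) = 0.0662 J.

0.0662 J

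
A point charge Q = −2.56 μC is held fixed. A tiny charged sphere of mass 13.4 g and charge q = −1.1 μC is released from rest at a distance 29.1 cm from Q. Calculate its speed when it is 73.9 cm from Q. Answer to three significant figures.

Only the electrostatic force acts, so mechanical energy is conserved: ½mv² = U₁ − U₂ = kQq(1/r₁ − 1/r₂).
U₁ − U₂ = (8.99×10⁹ N·m²/C²)(-2.56×10⁻⁶ C)(-1.10×10⁻⁶ C)(1/0.291 − 1/0.739) = 0.0527 J.
v = √(2·0.0527/0.0134) = 2.81 m/s.

2.81 m/s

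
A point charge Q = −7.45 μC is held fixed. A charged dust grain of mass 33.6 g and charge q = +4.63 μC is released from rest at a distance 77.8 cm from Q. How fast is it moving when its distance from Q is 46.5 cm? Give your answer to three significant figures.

Only the electrostatic force acts, so mechanical energy is conserved: ½mv² = U₁ − U₂ = kQq(1/r₁ − 1/r₂).
U₁ − U₂ = (8.99×10⁹ N·m²/C²)(-7.45×10⁻⁶ C)(4.63×10⁻⁶ C)(1/0.778 − 1/0.465) = 0.268 J.
v = √(2·0.268/0.0336) = 4.00 m/s.

4.00 m/s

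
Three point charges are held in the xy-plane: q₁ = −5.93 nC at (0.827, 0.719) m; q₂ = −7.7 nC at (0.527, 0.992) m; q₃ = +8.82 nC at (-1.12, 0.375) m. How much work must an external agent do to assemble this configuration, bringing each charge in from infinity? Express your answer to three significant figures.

The assembly work is the sum of pairwise potential energies, U = Σ_{i<j} kqᵢqⱼ/rᵢⱼ.
Pair separations: r₁₂ = 0.406 m, r₁₃ = 1.98 m, r₂₃ = 1.76 m.
U = (1.01×10⁻⁶) + (-2.38×10⁻⁷) + (-3.47×10⁻⁷) = 4.27×10⁻⁷ J.

4.27×10⁻⁷ J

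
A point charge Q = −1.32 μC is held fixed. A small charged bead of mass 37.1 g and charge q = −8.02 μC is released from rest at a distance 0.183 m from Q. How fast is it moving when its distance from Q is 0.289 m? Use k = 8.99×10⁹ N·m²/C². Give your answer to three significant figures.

Only the electrostatic force acts, so mechanical energy is conserved: ½mv² = U₁ − U₂ = kQq(1/r₁ − 1/r₂).
U₁ − U₂ = (8.99×10⁹ N·m²/C²)(-1.32×10⁻⁶ C)(-8.02×10⁻⁶ C)(1/0.183 − 1/0.289) = 0.191 J.
v = √(2·0.191/0.0371) = 3.21 m/s.

3.21 m/s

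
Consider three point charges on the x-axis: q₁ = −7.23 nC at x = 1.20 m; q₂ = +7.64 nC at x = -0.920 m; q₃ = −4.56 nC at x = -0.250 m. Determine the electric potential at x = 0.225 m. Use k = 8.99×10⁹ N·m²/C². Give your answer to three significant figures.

Electric potential is a scalar, so the contributions from each charge add algebraically: V = Σ kqᵢ/rᵢ.
Distances from the field point to each charge: r₁ = 0.975 m, r₂ = 1.15 m, r₃ = 0.475 m.
V = k[(-7.23×10⁻⁹)/(0.975) + (7.64×10⁻⁹)/(1.15) + (-4.56×10⁻⁹)/(0.475)] = -93.0 V.

-93.0 V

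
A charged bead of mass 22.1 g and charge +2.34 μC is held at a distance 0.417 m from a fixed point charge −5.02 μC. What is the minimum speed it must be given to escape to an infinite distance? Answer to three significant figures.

To just escape, total mechanical energy must reach zero at infinity: ½mv²_min + U = 0, so ½mv²_min = −U = |kQq|/r.
|U| = |kQq|/r = (8.99×10⁹ N·m²/C²)(5.02×10⁻⁶)(2.34×10⁻⁶)/(0.417) = 0.253 J.
v_min = √(2|U|/m) = √(2·0.253/0.0221) = 4.79 m/s.

4.79 m/s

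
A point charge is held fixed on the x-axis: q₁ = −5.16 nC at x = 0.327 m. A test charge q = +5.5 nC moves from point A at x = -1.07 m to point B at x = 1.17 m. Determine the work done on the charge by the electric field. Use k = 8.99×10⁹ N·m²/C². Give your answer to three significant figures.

1.20×10⁻⁷ J

The work done by the electric force is W_field = −ΔU = −q(V_B − V_A) = q(V_A − V_B).
At A: distance to the source charge is 1.40 m; V_A = kq₁/r = -33.2 V.
At B: distance to the source charge is 0.843 m; V_B = kq₁/r = -55.0 V.
ΔV = V_B − V_A = -21.8 V.
W_field = −qΔV = −(5.50×10⁻⁹ C)(-21.8 V) = 1.20×10⁻⁷ J.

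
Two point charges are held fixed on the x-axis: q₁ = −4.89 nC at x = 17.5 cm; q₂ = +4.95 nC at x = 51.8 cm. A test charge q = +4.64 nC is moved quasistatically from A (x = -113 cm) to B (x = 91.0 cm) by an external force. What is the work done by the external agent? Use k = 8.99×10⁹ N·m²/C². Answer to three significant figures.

2.80×10⁻⁷ J

For quasistatic motion the external work equals the change in potential energy: W_ext = qΔV = q(V_B − V_A).
At A: distances to the source charges are 1.30 m, 1.65 m; V_A = Σ kqᵢ/rᵢ = -6.68 V.
At B: distances to the source charges are 0.735 m, 0.392 m; V_B = Σ kqᵢ/rᵢ = 53.7 V.
ΔV = V_B − V_A = 60.4 V.
W_ext = qΔV = (4.64×10⁻⁹ C)(60.4 V) = 2.80×10⁻⁷ J.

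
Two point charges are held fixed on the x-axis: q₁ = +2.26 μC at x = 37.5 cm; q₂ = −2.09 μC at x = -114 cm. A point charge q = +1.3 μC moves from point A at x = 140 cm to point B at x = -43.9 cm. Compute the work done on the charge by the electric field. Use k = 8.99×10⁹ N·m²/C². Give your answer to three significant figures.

The work done by the electric force is W_field = −ΔU = −q(V_B − V_A) = q(V_A − V_B).
At A: distances to the source charges are 1.02 m, 2.54 m; V_A = Σ kqᵢ/rᵢ = 1.24×10⁴ V.
At B: distances to the source charges are 0.814 m, 0.701 m; V_B = Σ kqᵢ/rᵢ = -1840 V.
ΔV = V_B − V_A = -1.43×10⁴ V.
W_field = −qΔV = −(1.30×10⁻⁶ C)(-1.43×10⁴ V) = 0.0185 J.

0.0185 J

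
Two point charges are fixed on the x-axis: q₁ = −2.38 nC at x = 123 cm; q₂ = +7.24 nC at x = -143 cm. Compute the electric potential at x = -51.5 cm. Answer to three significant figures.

58.9 V

Electric potential is a scalar, so the contributions from each charge add algebraically: V = Σ kqᵢ/rᵢ.
Distances from the field point to each charge: r₁ = 1.75 m, r₂ = 0.915 m.
V = k[(-2.38×10⁻⁹)/(1.75) + (7.24×10⁻⁹)/(0.915)] = 58.9 V.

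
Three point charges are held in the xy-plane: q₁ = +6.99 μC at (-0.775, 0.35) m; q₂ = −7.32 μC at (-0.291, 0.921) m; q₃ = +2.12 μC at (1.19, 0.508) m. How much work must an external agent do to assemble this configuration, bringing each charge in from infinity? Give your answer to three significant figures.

-0.638 J

The work to assemble the configuration equals its total potential energy, U = Σ kqᵢqⱼ/rᵢⱼ over all pairs.
Pair separations: r₁₂ = 0.749 m, r₁₃ = 1.97 m, r₂₃ = 1.54 m.
U = (-0.615) + (0.0676) + (-0.0907) = -0.638 J.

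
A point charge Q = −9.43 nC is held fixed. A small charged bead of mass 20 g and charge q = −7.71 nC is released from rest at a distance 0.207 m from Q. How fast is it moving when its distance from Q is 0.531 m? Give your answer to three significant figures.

Only the electrostatic force acts, so mechanical energy is conserved: ½mv² = U₁ − U₂ = kQq(1/r₁ − 1/r₂).
U₁ − U₂ = (8.99×10⁹ N·m²/C²)(-9.43×10⁻⁹ C)(-7.71×10⁻⁹ C)(1/0.207 − 1/0.531) = 1.93×10⁻⁶ J.
v = √(2·1.93×10⁻⁶/0.0200) = 0.0139 m/s.

0.0139 m/s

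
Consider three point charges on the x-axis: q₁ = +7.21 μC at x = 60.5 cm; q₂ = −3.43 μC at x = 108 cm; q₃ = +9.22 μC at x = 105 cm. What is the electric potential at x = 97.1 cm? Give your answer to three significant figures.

9.43×10⁵ V

Electric potential is a scalar, so the contributions from each charge add algebraically: V = Σ kqᵢ/rᵢ.
Distances from the field point to each charge: r₁ = 0.366 m, r₂ = 0.109 m, r₃ = 0.0790 m.
V = k[(7.21×10⁻⁶)/(0.366) + (-3.43×10⁻⁶)/(0.109) + (9.22×10⁻⁶)/(0.0790)] = 9.43×10⁵ V.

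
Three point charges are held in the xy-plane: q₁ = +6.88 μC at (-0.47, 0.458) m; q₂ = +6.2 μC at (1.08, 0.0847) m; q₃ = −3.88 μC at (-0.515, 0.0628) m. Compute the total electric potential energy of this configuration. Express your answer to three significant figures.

The assembly work is the sum of pairwise potential energies, U = Σ_{i<j} kqᵢqⱼ/rᵢⱼ.
Pair separations: r₁₂ = 1.59 m, r₁₃ = 0.398 m, r₂₃ = 1.60 m.
U = (0.241) + (-0.603) + (-0.136) = -0.498 J.

-0.498 J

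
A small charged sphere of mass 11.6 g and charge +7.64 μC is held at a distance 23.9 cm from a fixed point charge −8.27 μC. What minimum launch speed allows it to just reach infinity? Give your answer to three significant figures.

20.2 m/s

To just escape, total mechanical energy must reach zero at infinity: ½mv²_min + U = 0, so ½mv²_min = −U = |kQq|/r.
|U| = |kQq|/r = (8.99×10⁹ N·m²/C²)(8.27×10⁻⁶)(7.64×10⁻⁶)/(0.239) = 2.38 J.
v_min = √(2|U|/m) = √(2·2.38/0.0116) = 20.2 m/s.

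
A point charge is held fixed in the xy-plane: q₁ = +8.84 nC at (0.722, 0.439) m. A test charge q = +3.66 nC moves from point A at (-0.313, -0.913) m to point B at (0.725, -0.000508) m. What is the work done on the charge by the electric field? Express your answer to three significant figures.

The work done by the electric force is W_field = −ΔU = −q(V_B − V_A) = q(V_A − V_B).
At A: distance to the source charge is 1.70 m; V_A = kq₁/r = 46.7 V.
At B: distance to the source charge is 0.440 m; V_B = kq₁/r = 181 V.
ΔV = V_B − V_A = 134 V.
W_field = −qΔV = −(3.66×10⁻⁹ C)(134 V) = -4.91×10⁻⁷ J.

-4.91×10⁻⁷ J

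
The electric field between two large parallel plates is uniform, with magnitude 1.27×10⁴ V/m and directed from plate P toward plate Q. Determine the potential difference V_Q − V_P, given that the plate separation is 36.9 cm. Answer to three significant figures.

-4690 V

In a uniform field, potential decreases in the direction of E: ΔV = −E·d for a displacement d parallel to E.
Going from P to Q is a displacement of 36.9 cm along the field, so V_Q − V_P = −Ed = -4690 V.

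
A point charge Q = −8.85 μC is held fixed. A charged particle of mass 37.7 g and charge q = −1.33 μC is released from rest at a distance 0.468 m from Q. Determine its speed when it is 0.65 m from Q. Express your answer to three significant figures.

Only the electrostatic force acts, so mechanical energy is conserved: ½mv² = U₁ − U₂ = kQq(1/r₁ − 1/r₂).
U₁ − U₂ = (8.99×10⁹ N·m²/C²)(-8.85×10⁻⁶ C)(-1.33×10⁻⁶ C)(1/0.468 − 1/0.650) = 0.0633 J.
v = √(2·0.0633/0.0377) = 1.83 m/s.

1.83 m/s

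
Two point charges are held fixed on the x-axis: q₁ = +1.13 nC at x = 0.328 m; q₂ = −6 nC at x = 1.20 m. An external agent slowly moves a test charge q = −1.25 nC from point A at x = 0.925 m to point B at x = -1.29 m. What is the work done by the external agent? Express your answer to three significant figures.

-2.05×10⁻⁷ J

For quasistatic motion the external work equals the change in potential energy: W_ext = qΔV = q(V_B − V_A).
At A: distances to the source charges are 0.597 m, 0.275 m; V_A = Σ kqᵢ/rᵢ = -179 V.
At B: distances to the source charges are 1.62 m, 2.49 m; V_B = Σ kqᵢ/rᵢ = -15.4 V.
ΔV = V_B − V_A = 164 V.
W_ext = qΔV = (-1.25×10⁻⁹ C)(164 V) = -2.05×10⁻⁷ J.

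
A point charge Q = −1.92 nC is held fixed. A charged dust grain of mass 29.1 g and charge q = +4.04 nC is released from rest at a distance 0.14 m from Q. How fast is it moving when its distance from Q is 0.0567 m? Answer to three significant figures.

7.09×10⁻³ m/s

Only the electrostatic force acts, so mechanical energy is conserved: ½mv² = U₁ − U₂ = kQq(1/r₁ − 1/r₂).
U₁ − U₂ = (8.99×10⁹ N·m²/C²)(-1.92×10⁻⁹ C)(4.04×10⁻⁹ C)(1/0.140 − 1/0.0567) = 7.32×10⁻⁷ J.
v = √(2·7.32×10⁻⁷/0.0291) = 7.09×10⁻³ m/s.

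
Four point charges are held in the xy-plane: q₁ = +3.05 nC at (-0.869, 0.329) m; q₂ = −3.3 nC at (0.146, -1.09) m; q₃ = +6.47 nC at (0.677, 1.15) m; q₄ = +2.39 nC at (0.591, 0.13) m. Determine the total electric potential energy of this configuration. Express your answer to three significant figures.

9.18×10⁻⁸ J

The assembly work is the sum of pairwise potential energies, U = Σ_{i<j} kqᵢqⱼ/rᵢⱼ.
Pair separations: r₁₂ = 1.74 m, r₁₃ = 1.75 m, r₁₄ = 1.47 m, r₂₃ = 2.30 m, r₂₄ = 1.30 m, r₃₄ = 1.02 m.
Summing all 6 pair terms gives U = 9.18×10⁻⁸ J.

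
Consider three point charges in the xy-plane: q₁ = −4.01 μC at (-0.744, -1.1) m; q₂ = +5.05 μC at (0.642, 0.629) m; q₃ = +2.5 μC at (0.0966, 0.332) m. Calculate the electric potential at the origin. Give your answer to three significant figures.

8.84×10⁴ V

The total potential is the scalar sum of each charge's contribution, V = Σ kqᵢ/rᵢ.
Distances from the field point to each charge: r₁ = 1.33 m, r₂ = 0.899 m, r₃ = 0.346 m.
V = k[(-4.01×10⁻⁶)/(1.33) + (5.05×10⁻⁶)/(0.899) + (2.50×10⁻⁶)/(0.346)] = 8.84×10⁴ V.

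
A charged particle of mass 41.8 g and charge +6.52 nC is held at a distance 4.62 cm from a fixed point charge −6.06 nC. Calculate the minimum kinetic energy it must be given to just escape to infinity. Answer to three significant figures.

To just escape, total mechanical energy must reach zero at infinity: ½mv²_min + U = 0, so ½mv²_min = −U = |kQq|/r.
|U| = |kQq|/r = (8.99×10⁹ N·m²/C²)(6.06×10⁻⁹)(6.52×10⁻⁹)/(0.0462) = 7.69×10⁻⁶ J.

7.69×10⁻⁶ J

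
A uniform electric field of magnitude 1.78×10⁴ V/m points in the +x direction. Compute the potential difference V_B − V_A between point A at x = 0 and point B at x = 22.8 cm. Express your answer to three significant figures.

-4060 V

In a uniform field, potential decreases in the direction of E: V_B − V_A = −E·Δx.
V_B − V_A = −(1.78×10⁴ V/m)(0.228 m) = -4060 V.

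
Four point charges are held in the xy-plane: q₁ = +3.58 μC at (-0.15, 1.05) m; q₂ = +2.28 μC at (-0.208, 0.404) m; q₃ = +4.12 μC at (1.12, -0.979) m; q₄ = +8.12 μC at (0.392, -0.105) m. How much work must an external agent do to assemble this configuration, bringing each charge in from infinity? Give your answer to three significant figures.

0.893 J

The assembly work is the sum of pairwise potential energies, U = Σ_{i<j} kqᵢqⱼ/rᵢⱼ.
Pair separations: r₁₂ = 0.649 m, r₁₃ = 2.39 m, r₁₄ = 1.28 m, r₂₃ = 1.92 m, r₂₄ = 0.787 m, r₃₄ = 1.14 m.
Summing all 6 pair terms gives U = 0.893 J.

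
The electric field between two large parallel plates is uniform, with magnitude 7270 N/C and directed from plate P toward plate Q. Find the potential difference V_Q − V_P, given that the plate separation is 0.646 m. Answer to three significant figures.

-4700 V

In a uniform field, potential decreases in the direction of E: ΔV = −E·d for a displacement d parallel to E.
Going from P to Q is a displacement of 0.646 m along the field, so V_Q − V_P = −Ed = -4700 V.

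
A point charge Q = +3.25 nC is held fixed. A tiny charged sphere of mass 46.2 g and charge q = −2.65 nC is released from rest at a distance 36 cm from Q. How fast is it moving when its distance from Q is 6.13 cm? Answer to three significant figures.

6.74×10⁻³ m/s

Only the electrostatic force acts, so mechanical energy is conserved: ½mv² = U₁ − U₂ = kQq(1/r₁ − 1/r₂).
U₁ − U₂ = (8.99×10⁹ N·m²/C²)(3.25×10⁻⁹ C)(-2.65×10⁻⁹ C)(1/0.360 − 1/0.0613) = 1.05×10⁻⁶ J.
v = √(2·1.05×10⁻⁶/0.0462) = 6.74×10⁻³ m/s.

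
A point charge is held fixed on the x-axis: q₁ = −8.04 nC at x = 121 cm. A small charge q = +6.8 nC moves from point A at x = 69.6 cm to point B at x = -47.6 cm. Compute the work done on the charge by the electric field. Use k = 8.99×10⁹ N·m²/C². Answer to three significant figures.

-6.65×10⁻⁷ J

The work done by the electric force is W_field = −ΔU = −q(V_B − V_A) = q(V_A − V_B).
At A: distance to the source charge is 0.514 m; V_A = kq₁/r = -141 V.
At B: distance to the source charge is 1.69 m; V_B = kq₁/r = -42.9 V.
ΔV = V_B − V_A = 97.8 V.
W_field = −qΔV = −(6.80×10⁻⁹ C)(97.8 V) = -6.65×10⁻⁷ J.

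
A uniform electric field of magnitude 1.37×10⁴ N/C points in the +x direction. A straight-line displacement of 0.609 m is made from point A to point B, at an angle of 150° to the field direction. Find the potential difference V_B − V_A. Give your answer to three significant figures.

7230 V

Only the component of displacement along E changes the potential: ΔV = −E·d·cosθ.
ΔV = −(1.37×10⁴ V/m)(0.609 m)cos150° = 7230 V.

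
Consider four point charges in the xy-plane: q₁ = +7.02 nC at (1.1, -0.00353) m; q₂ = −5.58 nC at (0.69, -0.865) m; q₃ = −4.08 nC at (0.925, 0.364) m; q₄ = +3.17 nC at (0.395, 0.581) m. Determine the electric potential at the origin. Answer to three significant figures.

Electric potential is a scalar, so the contributions from each charge add algebraically: V = Σ kqᵢ/rᵢ.
Distances from the field point to each charge: r₁ = 1.10 m, r₂ = 1.11 m, r₃ = 0.994 m, r₄ = 0.703 m.
V = k[(7.02×10⁻⁹)/(1.10) + (-5.58×10⁻⁹)/(1.11) + (-4.08×10⁻⁹)/(0.994) + (3.17×10⁻⁹)/(0.703)] = 15.7 V.

15.7 V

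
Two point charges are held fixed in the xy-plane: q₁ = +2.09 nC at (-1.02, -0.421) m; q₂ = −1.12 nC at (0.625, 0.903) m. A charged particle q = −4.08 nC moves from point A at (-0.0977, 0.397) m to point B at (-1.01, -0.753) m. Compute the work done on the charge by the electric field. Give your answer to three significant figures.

The work done by the electric force is W_field = −ΔU = −q(V_B − V_A) = q(V_A − V_B).
At A: distances to the source charges are 1.23 m, 0.882 m; V_A = Σ kqᵢ/rᵢ = 3.83 V.
At B: distances to the source charges are 0.332 m, 2.33 m; V_B = Σ kqᵢ/rᵢ = 52.2 V.
ΔV = V_B − V_A = 48.4 V.
W_field = −qΔV = −(-4.08×10⁻⁹ C)(48.4 V) = 1.98×10⁻⁷ J.

1.98×10⁻⁷ J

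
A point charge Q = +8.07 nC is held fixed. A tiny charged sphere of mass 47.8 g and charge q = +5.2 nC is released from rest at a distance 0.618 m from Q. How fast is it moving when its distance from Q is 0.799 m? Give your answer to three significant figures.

Only the electrostatic force acts, so mechanical energy is conserved: ½mv² = U₁ − U₂ = kQq(1/r₁ − 1/r₂).
U₁ − U₂ = (8.99×10⁹ N·m²/C²)(8.07×10⁻⁹ C)(5.20×10⁻⁹ C)(1/0.618 − 1/0.799) = 1.38×10⁻⁷ J.
v = √(2·1.38×10⁻⁷/0.0478) = 2.41×10⁻³ m/s.

2.41×10⁻³ m/s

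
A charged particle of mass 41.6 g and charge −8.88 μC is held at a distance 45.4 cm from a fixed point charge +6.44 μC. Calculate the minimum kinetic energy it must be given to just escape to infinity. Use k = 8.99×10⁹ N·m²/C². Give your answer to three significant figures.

To just escape, total mechanical energy must reach zero at infinity: ½mv²_min + U = 0, so ½mv²_min = −U = |kQq|/r.
|U| = |kQq|/r = (8.99×10⁹ N·m²/C²)(6.44×10⁻⁶)(8.88×10⁻⁶)/(0.454) = 1.13 J.

1.13 J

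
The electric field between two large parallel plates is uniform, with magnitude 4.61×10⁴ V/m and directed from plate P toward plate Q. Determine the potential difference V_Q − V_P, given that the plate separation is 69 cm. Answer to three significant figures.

-3.18×10⁴ V

In a uniform field, potential decreases in the direction of E: ΔV = −E·d for a displacement d parallel to E.
Going from P to Q is a displacement of 69 cm along the field, so V_Q − V_P = −Ed = -3.18×10⁴ V.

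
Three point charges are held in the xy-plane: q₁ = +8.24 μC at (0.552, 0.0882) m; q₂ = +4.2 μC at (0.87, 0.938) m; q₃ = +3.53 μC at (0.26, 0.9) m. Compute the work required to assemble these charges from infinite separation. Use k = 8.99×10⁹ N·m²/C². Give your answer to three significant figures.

The work to assemble the configuration equals its total potential energy, U = Σ kqᵢqⱼ/rᵢⱼ over all pairs.
Pair separations: r₁₂ = 0.907 m, r₁₃ = 0.863 m, r₂₃ = 0.611 m.
U = (0.343) + (0.303) + (0.218) = 0.864 J.

0.864 J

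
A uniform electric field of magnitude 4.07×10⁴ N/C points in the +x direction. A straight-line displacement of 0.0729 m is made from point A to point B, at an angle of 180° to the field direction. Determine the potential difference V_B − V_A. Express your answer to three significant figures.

2970 V

Only the component of displacement along E changes the potential: ΔV = −E·d·cosθ.
ΔV = −(4.07×10⁴ V/m)(0.0729 m)cos180° = 2970 V.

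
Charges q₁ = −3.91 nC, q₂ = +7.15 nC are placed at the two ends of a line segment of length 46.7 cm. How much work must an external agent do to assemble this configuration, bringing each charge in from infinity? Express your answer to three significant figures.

The assembly work is the sum of pairwise potential energies, U = Σ_{i<j} kqᵢqⱼ/rᵢⱼ.
The separation is r = 0.467 m.
U = (-5.38×10⁻⁷) = -5.38×10⁻⁷ J.

-5.38×10⁻⁷ J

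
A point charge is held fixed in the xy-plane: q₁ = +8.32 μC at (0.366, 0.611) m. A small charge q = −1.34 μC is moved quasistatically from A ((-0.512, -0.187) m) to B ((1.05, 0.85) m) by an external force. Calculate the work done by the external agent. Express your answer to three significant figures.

-0.0539 J

For quasistatic motion the external work equals the change in potential energy: W_ext = qΔV = q(V_B − V_A).
At A: distance to the source charge is 1.19 m; V_A = kq₁/r = 6.30×10⁴ V.
At B: distance to the source charge is 0.725 m; V_B = kq₁/r = 1.03×10⁵ V.
ΔV = V_B − V_A = 4.02×10⁴ V.
W_ext = qΔV = (-1.34×10⁻⁶ C)(4.02×10⁴ V) = -0.0539 J.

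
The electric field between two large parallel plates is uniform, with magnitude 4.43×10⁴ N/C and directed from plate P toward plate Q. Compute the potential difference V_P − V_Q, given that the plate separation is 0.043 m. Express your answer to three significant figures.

In a uniform field, potential decreases in the direction of E: ΔV = −E·d for a displacement d parallel to E.
Going from Q to P is a displacement of 0.043 m opposite to the field, so V_P − V_Q = +Ed = 1900 V.

1900 V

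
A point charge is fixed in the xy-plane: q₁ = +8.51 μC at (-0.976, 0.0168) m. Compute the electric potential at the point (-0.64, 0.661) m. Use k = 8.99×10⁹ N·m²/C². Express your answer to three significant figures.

The total potential is the scalar sum of each charge's contribution, V = Σ kqᵢ/rᵢ.
Distances from the field point to each charge: r₁ = 0.727 m.
V = k[(8.51×10⁻⁶)/(0.727)] = 1.05×10⁵ V.

1.05×10⁵ V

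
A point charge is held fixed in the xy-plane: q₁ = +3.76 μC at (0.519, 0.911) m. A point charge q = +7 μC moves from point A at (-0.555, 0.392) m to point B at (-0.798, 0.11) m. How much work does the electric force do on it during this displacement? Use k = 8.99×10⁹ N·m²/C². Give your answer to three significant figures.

0.0449 J

The work done by the electric force is W_field = −ΔU = −q(V_B − V_A) = q(V_A − V_B).
At A: distance to the source charge is 1.19 m; V_A = kq₁/r = 2.83×10⁴ V.
At B: distance to the source charge is 1.54 m; V_B = kq₁/r = 2.19×10⁴ V.
ΔV = V_B − V_A = -6410 V.
W_field = −qΔV = −(7.00×10⁻⁶ C)(-6410 V) = 0.0449 J.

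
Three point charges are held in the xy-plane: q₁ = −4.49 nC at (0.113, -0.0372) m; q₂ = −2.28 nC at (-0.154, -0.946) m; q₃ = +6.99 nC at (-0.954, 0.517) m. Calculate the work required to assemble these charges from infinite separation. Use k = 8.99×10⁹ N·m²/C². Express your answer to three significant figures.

-2.23×10⁻⁷ J

The assembly work is the sum of pairwise potential energies, U = Σ_{i<j} kqᵢqⱼ/rᵢⱼ.
Pair separations: r₁₂ = 0.947 m, r₁₃ = 1.20 m, r₂₃ = 1.67 m.
U = (9.72×10⁻⁸) + (-2.35×10⁻⁷) + (-8.59×10⁻⁸) = -2.23×10⁻⁷ J.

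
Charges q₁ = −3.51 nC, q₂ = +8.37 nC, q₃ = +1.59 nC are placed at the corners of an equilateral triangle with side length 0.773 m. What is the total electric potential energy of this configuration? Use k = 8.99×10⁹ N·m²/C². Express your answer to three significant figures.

-2.52×10⁻⁷ J

The assembly work is the sum of pairwise potential energies, U = Σ_{i<j} kqᵢqⱼ/rᵢⱼ.
All three pair separations equal the side length, 0.773 m.
U = (-3.42×10⁻⁷) + (-6.49×10⁻⁸) + (1.55×10⁻⁷) = -2.52×10⁻⁷ J.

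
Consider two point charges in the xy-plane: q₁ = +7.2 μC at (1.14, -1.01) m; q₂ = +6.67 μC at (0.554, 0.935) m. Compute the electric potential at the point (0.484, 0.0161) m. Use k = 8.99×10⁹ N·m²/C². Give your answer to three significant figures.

1.18×10⁵ V

The total potential is the scalar sum of each charge's contribution, V = Σ kqᵢ/rᵢ.
Distances from the field point to each charge: r₁ = 1.22 m, r₂ = 0.922 m.
V = k[(7.20×10⁻⁶)/(1.22) + (6.67×10⁻⁶)/(0.922)] = 1.18×10⁵ V.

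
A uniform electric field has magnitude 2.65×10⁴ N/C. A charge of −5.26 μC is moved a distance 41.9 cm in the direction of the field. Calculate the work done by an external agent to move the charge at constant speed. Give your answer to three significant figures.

0.0584 J

The potential change for a displacement 41.9 cm in the direction of the field is ΔV = −Ed = -1.11×10⁴ V.
W_ext = qΔV = 0.0584 J.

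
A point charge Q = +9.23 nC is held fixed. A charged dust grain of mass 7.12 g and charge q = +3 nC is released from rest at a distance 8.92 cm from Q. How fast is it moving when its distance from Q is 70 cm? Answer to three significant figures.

0.0262 m/s

Only the electrostatic force acts, so mechanical energy is conserved: ½mv² = U₁ − U₂ = kQq(1/r₁ − 1/r₂).
U₁ − U₂ = (8.99×10⁹ N·m²/C²)(9.23×10⁻⁹ C)(3.00×10⁻⁹ C)(1/0.0892 − 1/0.700) = 2.44×10⁻⁶ J.
v = √(2·2.44×10⁻⁶/7.12×10⁻³) = 0.0262 m/s.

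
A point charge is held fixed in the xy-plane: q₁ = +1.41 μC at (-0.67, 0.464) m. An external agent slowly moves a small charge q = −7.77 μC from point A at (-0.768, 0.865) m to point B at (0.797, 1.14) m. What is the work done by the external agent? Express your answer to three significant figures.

0.178 J

For quasistatic motion the external work equals the change in potential energy: W_ext = qΔV = q(V_B − V_A).
At A: distance to the source charge is 0.413 m; V_A = kq₁/r = 3.07×10⁴ V.
At B: distance to the source charge is 1.62 m; V_B = kq₁/r = 7850 V.
ΔV = V_B − V_A = -2.29×10⁴ V.
W_ext = qΔV = (-7.77×10⁻⁶ C)(-2.29×10⁴ V) = 0.178 J.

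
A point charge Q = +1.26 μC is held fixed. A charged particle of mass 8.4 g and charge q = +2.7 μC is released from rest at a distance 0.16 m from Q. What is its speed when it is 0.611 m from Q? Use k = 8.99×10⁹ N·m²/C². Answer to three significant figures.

Only the electrostatic force acts, so mechanical energy is conserved: ½mv² = U₁ − U₂ = kQq(1/r₁ − 1/r₂).
U₁ − U₂ = (8.99×10⁹ N·m²/C²)(1.26×10⁻⁶ C)(2.70×10⁻⁶ C)(1/0.160 − 1/0.611) = 0.141 J.
v = √(2·0.141/8.40×10⁻³) = 5.80 m/s.

5.80 m/s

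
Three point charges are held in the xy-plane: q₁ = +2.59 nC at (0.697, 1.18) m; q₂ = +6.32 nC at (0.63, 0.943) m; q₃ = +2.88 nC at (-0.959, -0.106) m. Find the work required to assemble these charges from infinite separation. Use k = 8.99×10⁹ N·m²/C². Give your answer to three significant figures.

The assembly work is the sum of pairwise potential energies, U = Σ_{i<j} kqᵢqⱼ/rᵢⱼ.
Pair separations: r₁₂ = 0.246 m, r₁₃ = 2.10 m, r₂₃ = 1.90 m.
U = (5.97×10⁻⁷) + (3.20×10⁻⁸) + (8.59×10⁻⁸) = 7.15×10⁻⁷ J.

7.15×10⁻⁷ J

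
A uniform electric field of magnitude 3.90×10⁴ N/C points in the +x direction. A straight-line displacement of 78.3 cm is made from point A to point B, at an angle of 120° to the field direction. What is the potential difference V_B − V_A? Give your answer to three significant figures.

Only the component of displacement along E changes the potential: ΔV = −E·d·cosθ.
ΔV = −(3.90×10⁴ V/m)(0.783 m)cos120° = 1.53×10⁴ V.

1.53×10⁴ V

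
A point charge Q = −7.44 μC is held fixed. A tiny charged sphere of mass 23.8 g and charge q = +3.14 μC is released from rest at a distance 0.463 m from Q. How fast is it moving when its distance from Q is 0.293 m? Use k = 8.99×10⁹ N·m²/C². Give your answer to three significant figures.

4.70 m/s

Only the electrostatic force acts, so mechanical energy is conserved: ½mv² = U₁ − U₂ = kQq(1/r₁ − 1/r₂).
U₁ − U₂ = (8.99×10⁹ N·m²/C²)(-7.44×10⁻⁶ C)(3.14×10⁻⁶ C)(1/0.463 − 1/0.293) = 0.263 J.
v = √(2·0.263/0.0238) = 4.70 m/s.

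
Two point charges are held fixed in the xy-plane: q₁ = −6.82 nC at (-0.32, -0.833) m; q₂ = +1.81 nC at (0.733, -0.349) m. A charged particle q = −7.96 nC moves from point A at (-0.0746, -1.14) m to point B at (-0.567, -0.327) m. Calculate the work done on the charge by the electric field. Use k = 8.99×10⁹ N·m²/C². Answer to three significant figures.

3.60×10⁻⁷ J

The work done by the electric force is W_field = −ΔU = −q(V_B − V_A) = q(V_A − V_B).
At A: distances to the source charges are 0.393 m, 1.13 m; V_A = Σ kqᵢ/rᵢ = -142 V.
At B: distances to the source charges are 0.563 m, 1.30 m; V_B = Σ kqᵢ/rᵢ = -96.4 V.
ΔV = V_B − V_A = 45.2 V.
W_field = −qΔV = −(-7.96×10⁻⁹ C)(45.2 V) = 3.60×10⁻⁷ J.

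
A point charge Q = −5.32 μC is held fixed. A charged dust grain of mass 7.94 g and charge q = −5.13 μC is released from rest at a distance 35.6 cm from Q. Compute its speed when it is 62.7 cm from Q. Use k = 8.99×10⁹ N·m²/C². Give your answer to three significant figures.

8.66 m/s

Only the electrostatic force acts, so mechanical energy is conserved: ½mv² = U₁ − U₂ = kQq(1/r₁ − 1/r₂).
U₁ − U₂ = (8.99×10⁹ N·m²/C²)(-5.32×10⁻⁶ C)(-5.13×10⁻⁶ C)(1/0.356 − 1/0.627) = 0.298 J.
v = √(2·0.298/7.94×10⁻³) = 8.66 m/s.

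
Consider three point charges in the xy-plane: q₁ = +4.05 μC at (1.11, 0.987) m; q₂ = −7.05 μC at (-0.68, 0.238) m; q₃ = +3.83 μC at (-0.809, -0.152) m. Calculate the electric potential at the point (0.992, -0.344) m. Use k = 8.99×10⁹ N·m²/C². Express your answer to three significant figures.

Electric potential is a scalar, so the contributions from each charge add algebraically: V = Σ kqᵢ/rᵢ.
Distances from the field point to each charge: r₁ = 1.34 m, r₂ = 1.77 m, r₃ = 1.81 m.
V = k[(4.05×10⁻⁶)/(1.34) + (-7.05×10⁻⁶)/(1.77) + (3.83×10⁻⁶)/(1.81)] = 1.05×10⁴ V.

1.05×10⁴ V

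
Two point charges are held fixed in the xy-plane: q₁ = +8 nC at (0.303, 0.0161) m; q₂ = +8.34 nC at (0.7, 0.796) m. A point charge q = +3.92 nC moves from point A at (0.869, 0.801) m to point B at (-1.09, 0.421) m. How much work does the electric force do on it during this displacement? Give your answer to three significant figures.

1.67×10⁻⁶ J

The work done by the electric force is W_field = −ΔU = −q(V_B − V_A) = q(V_A − V_B).
At A: distances to the source charges are 0.968 m, 0.169 m; V_A = Σ kqᵢ/rᵢ = 518 V.
At B: distances to the source charges are 1.45 m, 1.83 m; V_B = Σ kqᵢ/rᵢ = 90.6 V.
ΔV = V_B − V_A = -427 V.
W_field = −qΔV = −(3.92×10⁻⁹ C)(-427 V) = 1.67×10⁻⁶ J.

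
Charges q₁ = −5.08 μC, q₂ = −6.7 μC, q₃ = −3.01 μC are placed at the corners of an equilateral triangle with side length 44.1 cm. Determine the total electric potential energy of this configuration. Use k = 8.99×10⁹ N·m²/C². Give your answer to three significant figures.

The work to assemble the configuration equals its total potential energy, U = Σ kqᵢqⱼ/rᵢⱼ over all pairs.
All three pair separations equal the side length, 0.441 m.
U = (0.694) + (0.312) + (0.411) = 1.42 J.

1.42 J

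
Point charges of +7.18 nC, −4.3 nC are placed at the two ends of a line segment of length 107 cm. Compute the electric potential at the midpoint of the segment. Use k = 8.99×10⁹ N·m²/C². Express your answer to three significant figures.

48.4 V

The total potential is the scalar sum of each charge's contribution, V = Σ kqᵢ/rᵢ.
Each charge is 0.535 m from the midpoint.
V = k[(7.18×10⁻⁹)/(0.535) + (-4.30×10⁻⁹)/(0.535)] = 48.4 V.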